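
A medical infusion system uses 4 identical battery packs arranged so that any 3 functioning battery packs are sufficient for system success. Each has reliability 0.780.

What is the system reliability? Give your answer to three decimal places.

R = Σ_{i=3}^{4} C(4,i) p^i (1−p)^{4−i} with p = 0.780
C(4,3)·0.780^3·0.220^1 = 0.41761
C(4,4)·0.780^4·0.220^0 = 0.37015
Sum = 0.788

0.788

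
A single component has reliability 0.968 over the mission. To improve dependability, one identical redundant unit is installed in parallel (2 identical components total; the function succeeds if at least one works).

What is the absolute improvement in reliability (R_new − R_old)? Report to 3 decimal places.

0.031

R_before = 0.968
R_after = 1 − (1 − 0.968)^2 = 0.999
ΔR = 0.999 − 0.968 = 0.031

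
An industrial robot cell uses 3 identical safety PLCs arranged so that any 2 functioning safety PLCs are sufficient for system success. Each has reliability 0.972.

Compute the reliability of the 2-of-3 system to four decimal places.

R = Σ_{i=2}^{3} C(3,i) p^i (1−p)^{3−i} with p = 0.972
C(3,2)·0.972^2·0.028^1 = 0.079362
C(3,3)·0.972^3·0.028^0 = 0.918330
Sum = 0.9977

0.9977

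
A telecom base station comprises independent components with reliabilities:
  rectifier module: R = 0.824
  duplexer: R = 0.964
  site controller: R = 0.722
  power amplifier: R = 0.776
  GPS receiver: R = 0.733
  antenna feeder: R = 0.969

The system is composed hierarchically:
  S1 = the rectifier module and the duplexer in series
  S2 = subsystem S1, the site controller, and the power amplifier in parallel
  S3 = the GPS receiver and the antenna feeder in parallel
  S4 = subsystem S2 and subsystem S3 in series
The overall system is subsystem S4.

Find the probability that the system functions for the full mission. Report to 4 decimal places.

Series (rectifier module and duplexer): 0.824000 × 0.964000 = 0.794336
Parallel ([0.794336], site controller, and power amplifier): 1 − (1 − 0.794336)(1 − 0.722000)(1 − 0.776000) = 0.987193
Parallel (GPS receiver and antenna feeder): 1 − (1 − 0.733000)(1 − 0.969000) = 0.991723
Series ([0.987193] and [0.991723]): 0.987193 × 0.991723 = 0.9790

0.9790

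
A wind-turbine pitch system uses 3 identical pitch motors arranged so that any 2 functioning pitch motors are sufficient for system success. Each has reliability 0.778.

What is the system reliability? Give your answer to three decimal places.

0.874

R = Σ_{i=2}^{3} C(3,i) p^i (1−p)^{3−i} with p = 0.778
C(3,2)·0.778^2·0.222^1 = 0.40312
C(3,3)·0.778^3·0.222^0 = 0.47091
Sum = 0.874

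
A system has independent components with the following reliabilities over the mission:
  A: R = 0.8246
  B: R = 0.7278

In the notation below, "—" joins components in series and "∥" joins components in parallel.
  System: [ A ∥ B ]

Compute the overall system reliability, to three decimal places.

0.952

Parallel (A and B): 1 − (1 − 0.82460)(1 − 0.72780) = 0.952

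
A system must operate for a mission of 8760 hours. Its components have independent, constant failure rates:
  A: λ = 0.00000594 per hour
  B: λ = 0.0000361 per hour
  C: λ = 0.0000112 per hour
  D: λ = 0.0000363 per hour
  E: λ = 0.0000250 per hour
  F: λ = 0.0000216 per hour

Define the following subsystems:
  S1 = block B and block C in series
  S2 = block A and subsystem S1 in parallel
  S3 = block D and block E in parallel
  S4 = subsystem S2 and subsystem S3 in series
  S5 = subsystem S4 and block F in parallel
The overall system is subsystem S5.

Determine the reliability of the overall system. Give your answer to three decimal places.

R(A) = exp(−0.00000594 × 8760) = 0.94930
R(B) = exp(−0.0000361 × 8760) = 0.72889
R(C) = exp(−0.0000112 × 8760) = 0.90655
R(D) = exp(−0.0000363 × 8760) = 0.72761
R(E) = exp(−0.0000250 × 8760) = 0.80332
R(F) = exp(−0.0000216 × 8760) = 0.82761
Series (B and C): 0.72889 × 0.90655 = 0.66078
Parallel (A and [0.66078]): 1 − (1 − 0.94930)(1 − 0.66078) = 0.98280
Parallel (D and E): 1 − (1 − 0.72761)(1 − 0.80332) = 0.94643
Series ([0.98280] and [0.94643]): 0.98280 × 0.94643 = 0.93015
Parallel ([0.93015] and F): 1 − (1 − 0.93015)(1 − 0.82761) = 0.988

0.988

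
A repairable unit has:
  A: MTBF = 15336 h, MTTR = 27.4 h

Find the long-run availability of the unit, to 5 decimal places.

A(A) = MTBF/(MTBF+MTTR) = 15336/(15336+27.4) = 0.99822

0.99822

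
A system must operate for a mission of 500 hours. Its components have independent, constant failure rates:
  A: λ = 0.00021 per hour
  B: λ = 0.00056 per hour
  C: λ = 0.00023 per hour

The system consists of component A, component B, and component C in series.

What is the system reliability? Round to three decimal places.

R(A) = exp(−0.00021 × 500) = 0.90032
R(B) = exp(−0.00056 × 500) = 0.75578
R(C) = exp(−0.00023 × 500) = 0.89137
Series (A, B, and C): 0.90032 × 0.75578 × 0.89137 = 0.607

0.607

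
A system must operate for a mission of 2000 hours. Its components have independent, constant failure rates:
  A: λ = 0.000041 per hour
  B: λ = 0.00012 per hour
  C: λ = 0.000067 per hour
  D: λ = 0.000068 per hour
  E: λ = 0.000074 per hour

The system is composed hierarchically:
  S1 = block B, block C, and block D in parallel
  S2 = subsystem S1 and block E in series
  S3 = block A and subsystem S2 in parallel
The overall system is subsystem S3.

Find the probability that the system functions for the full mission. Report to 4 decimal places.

0.9889

R(A) = exp(−0.000041 × 2000) = 0.921272
R(B) = exp(−0.00012 × 2000) = 0.786628
R(C) = exp(−0.000067 × 2000) = 0.874590
R(D) = exp(−0.000068 × 2000) = 0.872843
R(E) = exp(−0.000074 × 2000) = 0.862431
Parallel (B, C, and D): 1 − (1 − 0.786628)(1 − 0.874590)(1 − 0.872843) = 0.996597
Series ([0.996597] and E): 0.996597 × 0.862431 = 0.859496
Parallel (A and [0.859496]): 1 − (1 − 0.921272)(1 − 0.859496) = 0.9889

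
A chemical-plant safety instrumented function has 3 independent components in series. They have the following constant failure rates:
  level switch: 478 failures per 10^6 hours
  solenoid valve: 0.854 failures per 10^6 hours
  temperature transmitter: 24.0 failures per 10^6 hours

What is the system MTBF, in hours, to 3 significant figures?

Series of exponential components: λ_sys = Σ λ_i
λ_sys = 0.000478 + 0.000000854 + 0.0000240 = 5.0285e-04 /h
MTBF = 1 / λ_sys = 1990 h

1990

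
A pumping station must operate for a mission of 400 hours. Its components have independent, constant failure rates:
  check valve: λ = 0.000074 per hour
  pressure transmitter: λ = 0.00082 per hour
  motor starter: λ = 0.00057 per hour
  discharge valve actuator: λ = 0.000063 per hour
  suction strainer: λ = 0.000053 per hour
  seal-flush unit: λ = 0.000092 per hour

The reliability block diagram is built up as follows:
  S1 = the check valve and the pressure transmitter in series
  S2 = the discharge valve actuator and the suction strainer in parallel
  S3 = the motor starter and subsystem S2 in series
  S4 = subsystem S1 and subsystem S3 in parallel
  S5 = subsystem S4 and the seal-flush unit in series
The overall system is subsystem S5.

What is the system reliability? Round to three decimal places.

0.905

R(check valve) = exp(−0.000074 × 400) = 0.97083
R(pressure transmitter) = exp(−0.00082 × 400) = 0.72036
R(motor starter) = exp(−0.00057 × 400) = 0.79612
R(discharge valve actuator) = exp(−0.000063 × 400) = 0.97511
R(suction strainer) = exp(−0.000053 × 400) = 0.97902
R(seal-flush unit) = exp(−0.000092 × 400) = 0.96387
Series (check valve and pressure transmitter): 0.97083 × 0.72036 = 0.69935
Parallel (discharge valve actuator and suction strainer): 1 − (1 − 0.97511)(1 − 0.97902) = 0.99948
Series (motor starter and [0.99948]): 0.79612 × 0.99948 = 0.79571
Parallel ([0.69935] and [0.79571]): 1 − (1 − 0.69935)(1 − 0.79571) = 0.93858
Series ([0.93858] and seal-flush unit): 0.93858 × 0.96387 = 0.905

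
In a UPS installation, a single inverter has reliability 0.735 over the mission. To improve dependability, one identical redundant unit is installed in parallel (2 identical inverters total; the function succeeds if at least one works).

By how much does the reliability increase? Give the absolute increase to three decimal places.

0.195

R_before = 0.735
R_after = 1 − (1 − 0.735)^2 = 0.930
ΔR = 0.930 − 0.735 = 0.195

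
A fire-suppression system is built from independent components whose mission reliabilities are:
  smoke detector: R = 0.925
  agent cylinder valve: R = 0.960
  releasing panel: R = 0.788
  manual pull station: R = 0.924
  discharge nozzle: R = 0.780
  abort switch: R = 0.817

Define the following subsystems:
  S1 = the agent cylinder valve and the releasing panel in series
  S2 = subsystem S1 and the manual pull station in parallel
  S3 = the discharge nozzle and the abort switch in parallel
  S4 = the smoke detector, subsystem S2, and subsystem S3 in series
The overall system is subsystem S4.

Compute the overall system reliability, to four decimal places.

Series (agent cylinder valve and releasing panel): 0.960000 × 0.788000 = 0.756480
Parallel ([0.756480] and manual pull station): 1 − (1 − 0.756480)(1 − 0.924000) = 0.981492
Parallel (discharge nozzle and abort switch): 1 − (1 − 0.780000)(1 − 0.817000) = 0.959740
Series (smoke detector, [0.981492], and [0.959740]): 0.925000 × 0.981492 × 0.959740 = 0.8713

0.8713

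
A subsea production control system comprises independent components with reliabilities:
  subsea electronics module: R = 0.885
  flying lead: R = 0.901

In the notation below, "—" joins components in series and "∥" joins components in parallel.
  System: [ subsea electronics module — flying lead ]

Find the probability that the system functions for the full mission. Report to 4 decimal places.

Series (subsea electronics module and flying lead): 0.885000 × 0.901000 = 0.7974

0.7974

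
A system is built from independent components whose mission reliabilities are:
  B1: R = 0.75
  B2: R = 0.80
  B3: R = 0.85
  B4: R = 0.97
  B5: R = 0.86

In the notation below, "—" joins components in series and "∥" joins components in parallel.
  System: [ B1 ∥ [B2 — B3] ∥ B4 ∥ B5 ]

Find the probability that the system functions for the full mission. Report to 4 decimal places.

Series (B2 and B3): 0.800000 × 0.850000 = 0.680000
Parallel (B1, [0.680000], B4, and B5): 1 − (1 − 0.750000)(1 − 0.680000)(1 − 0.970000)(1 − 0.860000) = 0.9997

0.9997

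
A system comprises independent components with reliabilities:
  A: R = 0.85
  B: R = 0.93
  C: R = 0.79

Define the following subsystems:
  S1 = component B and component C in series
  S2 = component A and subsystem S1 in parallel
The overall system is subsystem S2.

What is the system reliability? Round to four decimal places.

Series (B and C): 0.930000 × 0.790000 = 0.734700
Parallel (A and [0.734700]): 1 − (1 − 0.850000)(1 − 0.734700) = 0.9602

0.9602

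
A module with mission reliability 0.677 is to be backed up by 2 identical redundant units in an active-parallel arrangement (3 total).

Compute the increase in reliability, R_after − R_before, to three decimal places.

R_before = 0.677
R_after = 1 − (1 − 0.677)^3 = 0.966
ΔR = 0.966 − 0.677 = 0.289

0.289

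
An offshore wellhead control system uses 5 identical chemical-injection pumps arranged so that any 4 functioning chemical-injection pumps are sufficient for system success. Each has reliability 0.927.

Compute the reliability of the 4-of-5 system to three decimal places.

R = Σ_{i=4}^{5} C(5,i) p^i (1−p)^{5−i} with p = 0.927
C(5,4)·0.927^4·0.073^1 = 0.26953
C(5,5)·0.927^5·0.073^0 = 0.68454
Sum = 0.954

0.954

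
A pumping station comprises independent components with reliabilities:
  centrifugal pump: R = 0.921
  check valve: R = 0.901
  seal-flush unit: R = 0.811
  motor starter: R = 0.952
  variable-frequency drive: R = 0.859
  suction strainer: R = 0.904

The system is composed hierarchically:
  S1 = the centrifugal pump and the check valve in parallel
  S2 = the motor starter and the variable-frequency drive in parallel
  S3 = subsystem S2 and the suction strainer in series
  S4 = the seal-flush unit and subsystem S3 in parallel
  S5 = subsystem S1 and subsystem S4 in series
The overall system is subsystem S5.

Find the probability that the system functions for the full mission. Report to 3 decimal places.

Parallel (centrifugal pump and check valve): 1 − (1 − 0.92100)(1 − 0.90100) = 0.99218
Parallel (motor starter and variable-frequency drive): 1 − (1 − 0.95200)(1 − 0.85900) = 0.99323
Series ([0.99323] and suction strainer): 0.99323 × 0.90400 = 0.89788
Parallel (seal-flush unit and [0.89788]): 1 − (1 − 0.81100)(1 − 0.89788) = 0.98070
Series ([0.99218] and [0.98070]): 0.99218 × 0.98070 = 0.973

0.973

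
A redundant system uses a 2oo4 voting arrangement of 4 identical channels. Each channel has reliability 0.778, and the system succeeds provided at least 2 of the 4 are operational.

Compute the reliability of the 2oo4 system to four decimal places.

0.9635

R = Σ_{i=2}^{4} C(4,i) p^i (1−p)^{4−i} with p = 0.778
C(4,2)·0.778^2·0.222^2 = 0.178985
C(4,3)·0.778^3·0.222^1 = 0.418169
C(4,4)·0.778^4·0.222^0 = 0.366369
Sum = 0.9635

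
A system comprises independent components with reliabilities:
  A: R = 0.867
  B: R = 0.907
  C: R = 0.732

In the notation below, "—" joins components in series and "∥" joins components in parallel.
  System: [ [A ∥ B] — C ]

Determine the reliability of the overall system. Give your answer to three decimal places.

0.723

Parallel (A and B): 1 − (1 − 0.86700)(1 − 0.90700) = 0.98763
Series ([0.98763] and C): 0.98763 × 0.73200 = 0.723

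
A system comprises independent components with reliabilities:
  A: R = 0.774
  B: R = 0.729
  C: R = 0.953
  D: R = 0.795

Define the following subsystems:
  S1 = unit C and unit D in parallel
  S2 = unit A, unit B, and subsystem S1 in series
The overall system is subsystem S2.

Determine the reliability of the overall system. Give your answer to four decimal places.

Parallel (C and D): 1 − (1 − 0.953000)(1 − 0.795000) = 0.990365
Series (A, B, and [0.990365]): 0.774000 × 0.729000 × 0.990365 = 0.5588

0.5588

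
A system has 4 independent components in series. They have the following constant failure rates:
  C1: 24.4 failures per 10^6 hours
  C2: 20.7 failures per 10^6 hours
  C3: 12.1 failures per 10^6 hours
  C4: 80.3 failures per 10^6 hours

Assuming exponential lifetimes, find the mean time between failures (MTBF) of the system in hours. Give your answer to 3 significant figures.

7270

Series of exponential components: λ_sys = Σ λ_i
λ_sys = 0.0000244 + 0.0000207 + 0.0000121 + 0.0000803 = 1.3750e-04 /h
MTBF = 1 / λ_sys = 7270 h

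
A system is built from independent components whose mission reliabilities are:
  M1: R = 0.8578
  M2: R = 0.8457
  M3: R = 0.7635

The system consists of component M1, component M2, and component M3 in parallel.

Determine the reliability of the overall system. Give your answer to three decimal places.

Parallel (M1, M2, and M3): 1 − (1 − 0.85780)(1 − 0.84570)(1 − 0.76350) = 0.995

0.995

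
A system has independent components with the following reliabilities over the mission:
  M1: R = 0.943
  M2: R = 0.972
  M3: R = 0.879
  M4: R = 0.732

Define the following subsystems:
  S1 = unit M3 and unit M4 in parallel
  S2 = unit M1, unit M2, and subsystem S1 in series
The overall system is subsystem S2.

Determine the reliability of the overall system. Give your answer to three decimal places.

Parallel (M3 and M4): 1 − (1 − 0.87900)(1 − 0.73200) = 0.96757
Series (M1, M2, and [0.96757]): 0.94300 × 0.97200 × 0.96757 = 0.887

0.887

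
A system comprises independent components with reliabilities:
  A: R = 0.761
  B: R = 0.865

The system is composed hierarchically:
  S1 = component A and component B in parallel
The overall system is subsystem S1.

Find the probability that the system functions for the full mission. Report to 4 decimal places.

0.9677

Parallel (A and B): 1 − (1 − 0.761000)(1 − 0.865000) = 0.9677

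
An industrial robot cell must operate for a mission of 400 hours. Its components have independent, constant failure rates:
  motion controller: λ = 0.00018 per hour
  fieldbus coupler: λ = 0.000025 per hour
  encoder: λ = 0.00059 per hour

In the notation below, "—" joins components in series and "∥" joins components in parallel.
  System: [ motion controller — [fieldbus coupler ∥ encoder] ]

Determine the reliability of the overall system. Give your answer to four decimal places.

0.9286

R(motion controller) = exp(−0.00018 × 400) = 0.930531
R(fieldbus coupler) = exp(−0.000025 × 400) = 0.990050
R(encoder) = exp(−0.00059 × 400) = 0.789781
Parallel (fieldbus coupler and encoder): 1 − (1 − 0.990050)(1 − 0.789781) = 0.997908
Series (motion controller and [0.997908]): 0.930531 × 0.997908 = 0.9286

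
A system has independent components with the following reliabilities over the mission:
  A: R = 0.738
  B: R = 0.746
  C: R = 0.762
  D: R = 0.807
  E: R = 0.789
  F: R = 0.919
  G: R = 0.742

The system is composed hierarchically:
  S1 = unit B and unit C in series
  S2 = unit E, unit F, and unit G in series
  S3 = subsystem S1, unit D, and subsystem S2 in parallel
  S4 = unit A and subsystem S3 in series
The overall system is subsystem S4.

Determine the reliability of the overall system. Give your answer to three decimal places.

Series (B and C): 0.74600 × 0.76200 = 0.56845
Series (E, F, and G): 0.78900 × 0.91900 × 0.74200 = 0.53802
Parallel ([0.56845], D, and [0.53802]): 1 − (1 − 0.56845)(1 − 0.80700)(1 − 0.53802) = 0.96152
Series (A and [0.96152]): 0.73800 × 0.96152 = 0.710

0.710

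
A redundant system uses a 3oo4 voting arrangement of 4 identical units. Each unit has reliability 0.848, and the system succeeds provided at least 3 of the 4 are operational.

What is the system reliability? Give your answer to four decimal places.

0.8879

R = Σ_{i=3}^{4} C(4,i) p^i (1−p)^{4−i} with p = 0.848
C(4,3)·0.848^3·0.152^1 = 0.370759
C(4,4)·0.848^4·0.152^0 = 0.517111
Sum = 0.8879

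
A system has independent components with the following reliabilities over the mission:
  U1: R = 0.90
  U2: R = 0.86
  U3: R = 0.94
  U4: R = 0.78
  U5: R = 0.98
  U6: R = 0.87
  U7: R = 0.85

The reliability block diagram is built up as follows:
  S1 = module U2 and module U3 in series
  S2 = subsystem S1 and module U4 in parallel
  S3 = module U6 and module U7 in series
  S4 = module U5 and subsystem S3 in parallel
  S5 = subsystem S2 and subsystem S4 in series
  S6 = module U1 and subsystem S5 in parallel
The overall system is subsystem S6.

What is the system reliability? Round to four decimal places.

Series (U2 and U3): 0.860000 × 0.940000 = 0.808400
Parallel ([0.808400] and U4): 1 − (1 − 0.808400)(1 − 0.780000) = 0.957848
Series (U6 and U7): 0.870000 × 0.850000 = 0.739500
Parallel (U5 and [0.739500]): 1 − (1 − 0.980000)(1 − 0.739500) = 0.994790
Series ([0.957848] and [0.994790]): 0.957848 × 0.994790 = 0.952858
Parallel (U1 and [0.952858]): 1 − (1 − 0.900000)(1 − 0.952858) = 0.9953

0.9953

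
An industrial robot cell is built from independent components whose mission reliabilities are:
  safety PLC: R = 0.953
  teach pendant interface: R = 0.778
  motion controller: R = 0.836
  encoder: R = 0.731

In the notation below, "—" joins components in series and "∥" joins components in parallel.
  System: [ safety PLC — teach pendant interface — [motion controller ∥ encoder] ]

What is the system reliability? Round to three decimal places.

Parallel (motion controller and encoder): 1 − (1 − 0.83600)(1 − 0.73100) = 0.95588
Series (safety PLC, teach pendant interface, and [0.95588]): 0.95300 × 0.77800 × 0.95588 = 0.709

0.709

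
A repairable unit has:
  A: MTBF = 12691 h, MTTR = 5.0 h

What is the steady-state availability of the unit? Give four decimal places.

A(A) = MTBF/(MTBF+MTTR) = 12691/(12691+5.0) = 0.9996

0.9996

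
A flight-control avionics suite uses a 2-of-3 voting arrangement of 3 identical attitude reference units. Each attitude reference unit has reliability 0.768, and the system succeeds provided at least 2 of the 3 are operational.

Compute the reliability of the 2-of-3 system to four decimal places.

R = Σ_{i=2}^{3} C(3,i) p^i (1−p)^{3−i} with p = 0.768
C(3,2)·0.768^2·0.232^1 = 0.410518
C(3,3)·0.768^3·0.232^0 = 0.452985
Sum = 0.8635

0.8635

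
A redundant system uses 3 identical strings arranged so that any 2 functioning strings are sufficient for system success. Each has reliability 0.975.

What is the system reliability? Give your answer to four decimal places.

R = Σ_{i=2}^{3} C(3,i) p^i (1−p)^{3−i} with p = 0.975
C(3,2)·0.975^2·0.025^1 = 0.071297
C(3,3)·0.975^3·0.025^0 = 0.926859
Sum = 0.9982

0.9982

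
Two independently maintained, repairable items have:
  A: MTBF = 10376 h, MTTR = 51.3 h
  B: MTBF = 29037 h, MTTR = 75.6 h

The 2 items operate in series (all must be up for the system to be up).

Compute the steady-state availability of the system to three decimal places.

0.992

A(A) = MTBF/(MTBF+MTTR) = 10376/(10376+51.3) = 0.995080
A(B) = MTBF/(MTBF+MTTR) = 29037/(29037+75.6) = 0.997403
Series availability: 0.995080 × 0.997403 = 0.992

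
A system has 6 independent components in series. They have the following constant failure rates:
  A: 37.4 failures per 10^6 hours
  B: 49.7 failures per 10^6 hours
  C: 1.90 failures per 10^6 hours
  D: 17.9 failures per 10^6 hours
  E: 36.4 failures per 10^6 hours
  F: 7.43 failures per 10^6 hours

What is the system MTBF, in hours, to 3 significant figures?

Series of exponential components: λ_sys = Σ λ_i
λ_sys = 0.0000374 + 0.0000497 + 0.00000190 + 0.0000179 + 0.0000364 + 0.00000743 = 1.5073e-04 /h
MTBF = 1 / λ_sys = 6630 h

6630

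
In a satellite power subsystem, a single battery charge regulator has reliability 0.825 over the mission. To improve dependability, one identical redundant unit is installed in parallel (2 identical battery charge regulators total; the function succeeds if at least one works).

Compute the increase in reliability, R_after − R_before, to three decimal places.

R_before = 0.825
R_after = 1 − (1 − 0.825)^2 = 0.969
ΔR = 0.969 − 0.825 = 0.144

0.144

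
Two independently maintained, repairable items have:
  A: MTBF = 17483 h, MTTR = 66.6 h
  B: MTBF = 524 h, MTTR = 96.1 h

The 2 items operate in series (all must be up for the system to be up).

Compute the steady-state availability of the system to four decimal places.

A(A) = MTBF/(MTBF+MTTR) = 17483/(17483+66.6) = 0.996205
A(B) = MTBF/(MTBF+MTTR) = 524/(524+96.1) = 0.845025
Series availability: 0.996205 × 0.845025 = 0.8418

0.8418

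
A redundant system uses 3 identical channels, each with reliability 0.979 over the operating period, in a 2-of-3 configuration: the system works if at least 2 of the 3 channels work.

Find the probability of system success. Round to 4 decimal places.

0.9987

R = Σ_{i=2}^{3} C(3,i) p^i (1−p)^{3−i} with p = 0.979
C(3,2)·0.979^2·0.021^1 = 0.060382
C(3,3)·0.979^3·0.021^0 = 0.938314
Sum = 0.9987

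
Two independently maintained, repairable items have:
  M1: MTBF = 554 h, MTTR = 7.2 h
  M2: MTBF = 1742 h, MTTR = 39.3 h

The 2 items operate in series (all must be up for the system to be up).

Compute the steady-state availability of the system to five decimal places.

A(M1) = MTBF/(MTBF+MTTR) = 554/(554+7.2) = 0.987170
A(M2) = MTBF/(MTBF+MTTR) = 1742/(1742+39.3) = 0.977937
Series availability: 0.987170 × 0.977937 = 0.96539

0.96539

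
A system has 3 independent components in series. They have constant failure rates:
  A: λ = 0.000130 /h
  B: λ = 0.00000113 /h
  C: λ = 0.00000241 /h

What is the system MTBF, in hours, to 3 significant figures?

7490

Series of exponential components: λ_sys = Σ λ_i
λ_sys = 0.000130 + 0.00000113 + 0.00000241 = 1.3354e-04 /h
MTBF = 1 / λ_sys = 7490 h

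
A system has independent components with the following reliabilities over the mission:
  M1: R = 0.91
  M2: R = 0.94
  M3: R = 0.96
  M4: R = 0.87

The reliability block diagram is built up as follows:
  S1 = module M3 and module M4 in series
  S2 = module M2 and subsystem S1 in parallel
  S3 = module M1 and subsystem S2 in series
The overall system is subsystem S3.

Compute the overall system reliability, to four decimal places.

Series (M3 and M4): 0.960000 × 0.870000 = 0.835200
Parallel (M2 and [0.835200]): 1 − (1 − 0.940000)(1 − 0.835200) = 0.990112
Series (M1 and [0.990112]): 0.910000 × 0.990112 = 0.9010

0.9010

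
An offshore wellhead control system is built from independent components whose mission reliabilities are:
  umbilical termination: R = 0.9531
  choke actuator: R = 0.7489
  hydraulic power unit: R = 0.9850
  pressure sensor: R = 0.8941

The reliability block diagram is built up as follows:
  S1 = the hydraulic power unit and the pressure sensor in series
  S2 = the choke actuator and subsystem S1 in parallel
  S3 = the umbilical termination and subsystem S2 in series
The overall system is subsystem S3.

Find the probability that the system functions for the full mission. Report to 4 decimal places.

Series (hydraulic power unit and pressure sensor): 0.985000 × 0.894100 = 0.880689
Parallel (choke actuator and [0.880689]): 1 − (1 − 0.748900)(1 − 0.880689) = 0.970041
Series (umbilical termination and [0.970041]): 0.953100 × 0.970041 = 0.9245

0.9245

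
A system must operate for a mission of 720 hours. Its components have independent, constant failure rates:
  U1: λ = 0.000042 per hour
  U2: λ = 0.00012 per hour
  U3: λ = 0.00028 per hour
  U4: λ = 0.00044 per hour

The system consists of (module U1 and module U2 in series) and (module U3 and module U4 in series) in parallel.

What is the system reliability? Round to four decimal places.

0.9555

R(U1) = exp(−0.000042 × 720) = 0.970213
R(U2) = exp(−0.00012 × 720) = 0.917227
R(U3) = exp(−0.00028 × 720) = 0.817422
R(U4) = exp(−0.00044 × 720) = 0.728476
Series (U1 and U2): 0.970213 × 0.917227 = 0.889906
Series (U3 and U4): 0.817422 × 0.728476 = 0.595472
Parallel ([0.889906] and [0.595472]): 1 − (1 − 0.889906)(1 − 0.595472) = 0.9555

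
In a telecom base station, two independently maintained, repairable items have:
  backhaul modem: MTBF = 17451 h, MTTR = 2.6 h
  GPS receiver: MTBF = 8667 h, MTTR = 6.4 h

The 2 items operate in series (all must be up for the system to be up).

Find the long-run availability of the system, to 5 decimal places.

0.99911

A(backhaul modem) = MTBF/(MTBF+MTTR) = 17451/(17451+2.6) = 0.999851
A(GPS receiver) = MTBF/(MTBF+MTTR) = 8667/(8667+6.4) = 0.999262
Series availability: 0.999851 × 0.999262 = 0.99911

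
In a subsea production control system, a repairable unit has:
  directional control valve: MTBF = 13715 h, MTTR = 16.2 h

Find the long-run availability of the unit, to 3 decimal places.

A(directional control valve) = MTBF/(MTBF+MTTR) = 13715/(13715+16.2) = 0.999

0.999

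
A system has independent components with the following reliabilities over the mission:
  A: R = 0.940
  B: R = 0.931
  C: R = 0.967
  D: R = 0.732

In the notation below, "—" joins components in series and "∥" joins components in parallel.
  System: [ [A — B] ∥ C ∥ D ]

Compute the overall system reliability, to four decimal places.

Series (A and B): 0.940000 × 0.931000 = 0.875140
Parallel ([0.875140], C, and D): 1 − (1 − 0.875140)(1 − 0.967000)(1 − 0.732000) = 0.9989

0.9989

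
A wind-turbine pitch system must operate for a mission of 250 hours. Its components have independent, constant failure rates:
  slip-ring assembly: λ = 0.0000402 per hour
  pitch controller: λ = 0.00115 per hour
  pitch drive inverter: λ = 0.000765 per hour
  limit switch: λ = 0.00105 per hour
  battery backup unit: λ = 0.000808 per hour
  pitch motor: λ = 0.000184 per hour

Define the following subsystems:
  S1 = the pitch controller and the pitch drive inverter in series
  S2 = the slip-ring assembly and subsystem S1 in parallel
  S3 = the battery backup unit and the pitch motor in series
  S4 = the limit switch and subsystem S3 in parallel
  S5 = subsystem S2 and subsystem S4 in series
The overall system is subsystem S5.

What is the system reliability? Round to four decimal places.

R(slip-ring assembly) = exp(−0.0000402 × 250) = 0.990000
R(pitch controller) = exp(−0.00115 × 250) = 0.750137
R(pitch drive inverter) = exp(−0.000765 × 250) = 0.825926
R(limit switch) = exp(−0.00105 × 250) = 0.769126
R(battery backup unit) = exp(−0.000808 × 250) = 0.817095
R(pitch motor) = exp(−0.000184 × 250) = 0.955042
Series (pitch controller and pitch drive inverter): 0.750137 × 0.825926 = 0.619558
Parallel (slip-ring assembly and [0.619558]): 1 − (1 − 0.990000)(1 − 0.619558) = 0.996196
Series (battery backup unit and pitch motor): 0.817095 × 0.955042 = 0.780360
Parallel (limit switch and [0.780360]): 1 − (1 − 0.769126)(1 − 0.780360) = 0.949291
Series ([0.996196] and [0.949291]): 0.996196 × 0.949291 = 0.9457

0.9457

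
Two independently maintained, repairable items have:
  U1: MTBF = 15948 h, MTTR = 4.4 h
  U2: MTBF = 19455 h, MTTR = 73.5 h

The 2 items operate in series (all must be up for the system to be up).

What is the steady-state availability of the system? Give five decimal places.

0.99596

A(U1) = MTBF/(MTBF+MTTR) = 15948/(15948+4.4) = 0.999724
A(U2) = MTBF/(MTBF+MTTR) = 19455/(19455+73.5) = 0.996236
Series availability: 0.999724 × 0.996236 = 0.99596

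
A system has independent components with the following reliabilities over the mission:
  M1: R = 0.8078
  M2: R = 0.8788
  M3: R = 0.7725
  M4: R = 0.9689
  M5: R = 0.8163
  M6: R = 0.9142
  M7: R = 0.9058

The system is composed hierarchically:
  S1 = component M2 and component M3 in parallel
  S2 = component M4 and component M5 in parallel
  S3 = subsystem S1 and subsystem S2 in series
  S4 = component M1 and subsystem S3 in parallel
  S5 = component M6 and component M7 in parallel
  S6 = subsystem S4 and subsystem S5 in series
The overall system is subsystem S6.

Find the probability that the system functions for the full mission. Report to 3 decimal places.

Parallel (M2 and M3): 1 − (1 − 0.87880)(1 − 0.77250) = 0.97243
Parallel (M4 and M5): 1 − (1 − 0.96890)(1 − 0.81630) = 0.99429
Series ([0.97243] and [0.99429]): 0.97243 × 0.99429 = 0.96688
Parallel (M1 and [0.96688]): 1 − (1 − 0.80780)(1 − 0.96688) = 0.99363
Parallel (M6 and M7): 1 − (1 − 0.91420)(1 − 0.90580) = 0.99192
Series ([0.99363] and [0.99192]): 0.99363 × 0.99192 = 0.986

0.986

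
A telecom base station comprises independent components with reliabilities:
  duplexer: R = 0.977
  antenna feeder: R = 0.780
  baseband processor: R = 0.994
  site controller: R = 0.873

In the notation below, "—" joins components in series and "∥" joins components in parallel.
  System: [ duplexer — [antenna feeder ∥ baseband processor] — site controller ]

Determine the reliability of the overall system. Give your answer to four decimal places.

0.8518

Parallel (antenna feeder and baseband processor): 1 − (1 − 0.780000)(1 − 0.994000) = 0.998680
Series (duplexer, [0.998680], and site controller): 0.977000 × 0.998680 × 0.873000 = 0.8518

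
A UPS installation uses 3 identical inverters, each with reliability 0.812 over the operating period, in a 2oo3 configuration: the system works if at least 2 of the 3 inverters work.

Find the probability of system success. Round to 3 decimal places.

0.907

R = Σ_{i=2}^{3} C(3,i) p^i (1−p)^{3−i} with p = 0.812
C(3,2)·0.812^2·0.188^1 = 0.37187
C(3,3)·0.812^3·0.188^0 = 0.53539
Sum = 0.907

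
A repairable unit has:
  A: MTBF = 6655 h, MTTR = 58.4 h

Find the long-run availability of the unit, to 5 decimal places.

A(A) = MTBF/(MTBF+MTTR) = 6655/(6655+58.4) = 0.99130

0.99130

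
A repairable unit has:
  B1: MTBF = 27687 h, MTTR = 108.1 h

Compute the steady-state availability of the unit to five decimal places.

A(B1) = MTBF/(MTBF+MTTR) = 27687/(27687+108.1) = 0.99611

0.99611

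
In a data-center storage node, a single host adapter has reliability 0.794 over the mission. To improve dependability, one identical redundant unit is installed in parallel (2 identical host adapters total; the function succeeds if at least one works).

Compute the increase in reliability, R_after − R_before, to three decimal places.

R_before = 0.794
R_after = 1 − (1 − 0.794)^2 = 0.958
ΔR = 0.958 − 0.794 = 0.164

0.164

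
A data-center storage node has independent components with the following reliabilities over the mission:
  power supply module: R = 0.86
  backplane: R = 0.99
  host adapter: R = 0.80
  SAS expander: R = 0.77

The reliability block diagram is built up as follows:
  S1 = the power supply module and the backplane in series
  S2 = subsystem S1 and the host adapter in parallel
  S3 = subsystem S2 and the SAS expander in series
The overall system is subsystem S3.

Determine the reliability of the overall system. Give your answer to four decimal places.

Series (power supply module and backplane): 0.860000 × 0.990000 = 0.851400
Parallel ([0.851400] and host adapter): 1 − (1 − 0.851400)(1 − 0.800000) = 0.970280
Series ([0.970280] and SAS expander): 0.970280 × 0.770000 = 0.7471

0.7471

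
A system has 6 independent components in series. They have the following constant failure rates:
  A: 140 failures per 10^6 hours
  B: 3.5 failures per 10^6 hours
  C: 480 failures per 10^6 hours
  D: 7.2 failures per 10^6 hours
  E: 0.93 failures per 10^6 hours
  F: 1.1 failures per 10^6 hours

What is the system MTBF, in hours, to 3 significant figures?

Series of exponential components: λ_sys = Σ λ_i
λ_sys = 0.00014 + 0.0000035 + 0.00048 + 0.0000072 + 0.00000093 + 0.0000011 = 6.3273e-04 /h
MTBF = 1 / λ_sys = 1580 h

1580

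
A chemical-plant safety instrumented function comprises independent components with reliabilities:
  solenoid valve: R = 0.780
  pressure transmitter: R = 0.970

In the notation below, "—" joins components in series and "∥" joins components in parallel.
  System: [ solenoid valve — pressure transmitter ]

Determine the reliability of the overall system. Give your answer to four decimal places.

0.7566

Series (solenoid valve and pressure transmitter): 0.780000 × 0.970000 = 0.7566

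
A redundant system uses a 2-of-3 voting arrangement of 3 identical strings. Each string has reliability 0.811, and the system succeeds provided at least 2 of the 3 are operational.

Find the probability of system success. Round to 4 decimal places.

0.9063

R = Σ_{i=2}^{3} C(3,i) p^i (1−p)^{3−i} with p = 0.811
C(3,2)·0.811^2·0.189^1 = 0.372928
C(3,3)·0.811^3·0.189^0 = 0.533412
Sum = 0.9063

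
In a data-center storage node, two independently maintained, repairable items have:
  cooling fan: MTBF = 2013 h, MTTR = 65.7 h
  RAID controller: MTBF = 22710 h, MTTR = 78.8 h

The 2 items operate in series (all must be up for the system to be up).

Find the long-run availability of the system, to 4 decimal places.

0.9650

A(cooling fan) = MTBF/(MTBF+MTTR) = 2013/(2013+65.7) = 0.968394
A(RAID controller) = MTBF/(MTBF+MTTR) = 22710/(22710+78.8) = 0.996542
Series availability: 0.968394 × 0.996542 = 0.9650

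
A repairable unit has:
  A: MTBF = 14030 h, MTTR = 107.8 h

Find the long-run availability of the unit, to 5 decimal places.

A(A) = MTBF/(MTBF+MTTR) = 14030/(14030+107.8) = 0.99238

0.99238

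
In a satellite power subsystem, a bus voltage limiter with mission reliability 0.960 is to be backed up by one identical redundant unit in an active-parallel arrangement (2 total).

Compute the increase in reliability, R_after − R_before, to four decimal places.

0.0384

R_before = 0.960
R_after = 1 − (1 − 0.960)^2 = 0.9984
ΔR = 0.9984 − 0.960 = 0.0384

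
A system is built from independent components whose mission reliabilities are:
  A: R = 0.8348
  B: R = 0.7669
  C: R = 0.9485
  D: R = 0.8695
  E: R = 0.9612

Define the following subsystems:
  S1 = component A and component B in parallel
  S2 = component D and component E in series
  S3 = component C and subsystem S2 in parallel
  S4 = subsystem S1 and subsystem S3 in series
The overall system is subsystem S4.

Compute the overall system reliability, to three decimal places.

Parallel (A and B): 1 − (1 − 0.83480)(1 − 0.76690) = 0.96149
Series (D and E): 0.86950 × 0.96120 = 0.83576
Parallel (C and [0.83576]): 1 − (1 − 0.94850)(1 − 0.83576) = 0.99154
Series ([0.96149] and [0.99154]): 0.96149 × 0.99154 = 0.953

0.953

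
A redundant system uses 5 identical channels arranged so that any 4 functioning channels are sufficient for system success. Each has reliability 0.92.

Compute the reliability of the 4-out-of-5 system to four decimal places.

0.9456

R = Σ_{i=4}^{5} C(5,i) p^i (1−p)^{5−i} with p = 0.92
C(5,4)·0.92^4·0.08^1 = 0.286557
C(5,5)·0.92^5·0.08^0 = 0.659082
Sum = 0.9456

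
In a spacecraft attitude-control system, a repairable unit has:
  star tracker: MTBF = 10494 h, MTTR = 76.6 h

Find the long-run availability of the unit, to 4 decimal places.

0.9928

A(star tracker) = MTBF/(MTBF+MTTR) = 10494/(10494+76.6) = 0.9928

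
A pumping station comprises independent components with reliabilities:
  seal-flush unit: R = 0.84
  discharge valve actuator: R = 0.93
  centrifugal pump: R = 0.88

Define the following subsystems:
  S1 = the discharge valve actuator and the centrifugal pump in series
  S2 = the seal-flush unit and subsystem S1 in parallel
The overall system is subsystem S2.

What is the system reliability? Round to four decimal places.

Series (discharge valve actuator and centrifugal pump): 0.930000 × 0.880000 = 0.818400
Parallel (seal-flush unit and [0.818400]): 1 − (1 − 0.840000)(1 − 0.818400) = 0.9709

0.9709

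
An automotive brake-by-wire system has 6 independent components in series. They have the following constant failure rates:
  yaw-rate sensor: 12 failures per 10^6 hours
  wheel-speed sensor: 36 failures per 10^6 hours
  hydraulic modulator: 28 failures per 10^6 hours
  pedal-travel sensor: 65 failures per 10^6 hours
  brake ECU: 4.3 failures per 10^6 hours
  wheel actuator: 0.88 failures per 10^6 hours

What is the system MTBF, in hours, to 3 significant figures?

Series of exponential components: λ_sys = Σ λ_i
λ_sys = 0.000012 + 0.000036 + 0.000028 + 0.000065 + 0.0000043 + 0.00000088 = 1.4618e-04 /h
MTBF = 1 / λ_sys = 6840 h

6840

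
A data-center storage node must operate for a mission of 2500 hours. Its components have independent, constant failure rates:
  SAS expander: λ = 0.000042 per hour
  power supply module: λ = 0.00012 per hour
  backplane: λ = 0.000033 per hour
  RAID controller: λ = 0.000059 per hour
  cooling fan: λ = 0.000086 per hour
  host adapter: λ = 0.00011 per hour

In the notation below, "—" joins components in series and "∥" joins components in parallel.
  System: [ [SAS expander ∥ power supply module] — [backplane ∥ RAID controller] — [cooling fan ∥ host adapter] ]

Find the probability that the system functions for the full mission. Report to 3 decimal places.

R(SAS expander) = exp(−0.000042 × 2500) = 0.90032
R(power supply module) = exp(−0.00012 × 2500) = 0.74082
R(backplane) = exp(−0.000033 × 2500) = 0.92081
R(RAID controller) = exp(−0.000059 × 2500) = 0.86286
R(cooling fan) = exp(−0.000086 × 2500) = 0.80654
R(host adapter) = exp(−0.00011 × 2500) = 0.75957
Parallel (SAS expander and power supply module): 1 − (1 − 0.90032)(1 − 0.74082) = 0.97416
Parallel (backplane and RAID controller): 1 − (1 − 0.92081)(1 − 0.86286) = 0.98914
Parallel (cooling fan and host adapter): 1 − (1 − 0.80654)(1 − 0.75957) = 0.95349
Series ([0.97416], [0.98914], and [0.95349]): 0.97416 × 0.98914 × 0.95349 = 0.919

0.919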